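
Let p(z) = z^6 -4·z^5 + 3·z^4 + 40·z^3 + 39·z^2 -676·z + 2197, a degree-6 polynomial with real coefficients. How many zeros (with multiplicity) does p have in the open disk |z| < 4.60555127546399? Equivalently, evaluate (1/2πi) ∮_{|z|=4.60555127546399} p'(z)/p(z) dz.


The zeros of p are: (-3 + 2i), (-3 - 2i), (2 + 3i), (2 - 3i), (3 + 2i), (3 - 2i).
Their magnitudes are: 3.606, 3.606, 3.606, 3.606, 3.606, 3.606.
Zeros with |z| < R = 4.60555127546399: (-3 + 2i), (-3 - 2i), (2 + 3i), (2 - 3i), (3 + 2i), (3 - 2i).
Count = 6.
By the argument principle, (1/2πi) ∮_{|z|=R} p'(z)/p(z) dz equals exactly this count.

Number of zeros inside |z| < 4.60555127546399: 6.


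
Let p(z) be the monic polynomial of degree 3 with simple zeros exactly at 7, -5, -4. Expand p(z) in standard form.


The polynomial is p(z) = ∏_{α ∈ S} (z − α), where S = {7, -5, -4}.
Expanding the product yields: p(z) = z^3 + 2·z^2 -43·z -140.
The resulting polynomial has degree 3 and real coefficients as required.

p(z) = z^3 + 2·z^2 -43·z -140.


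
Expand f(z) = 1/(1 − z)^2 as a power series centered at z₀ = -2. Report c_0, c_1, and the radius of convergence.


Let w = z − z₀, so z = z₀ + w.
Then 1 − z = 1 − (z₀ + w) = (1 − z₀) − w = 3 − w.
f(z) = 1/(3 − w)^2 = (1/(3)^2) · (1 − w/(3))^{−2}.
By the binomial series (1−u)^{−2} = Σ_{n≥0} C(n+1, 1) u^n for |u|<1, with u = w/(3):
  c_n = C(n+1, 1) / (3)^(n+2).
  c_0 = 1/(3)^2 = 1/9.
  c_1 = 2/(3)^3 = 2/27.
The series is valid for |w/d| < 1, i.e. |z − z₀| < |d|.
Radius of convergence: R = |1 − z₀| = |3| = 3 (distance from z₀ to the singularity z = 1).

c_0 = 1/9, c_1 = 2/27; R = 3.


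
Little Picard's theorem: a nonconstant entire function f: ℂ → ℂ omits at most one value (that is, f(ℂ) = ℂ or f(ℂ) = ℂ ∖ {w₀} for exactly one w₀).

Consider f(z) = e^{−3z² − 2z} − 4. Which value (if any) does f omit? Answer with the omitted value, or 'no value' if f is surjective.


Little Picard bounds the complement of f(ℂ) to at most one point.
The exponent g(z) = −3z² − 2z is a nonconstant polynomial, hence surjective onto ℂ. So e^{g(z)} takes every value in {e^w : w ∈ ℂ} = ℂ ∖ {0}. Adding -4 shifts the range to ℂ ∖ {-4}. f omits exactly -4.

Omitted value: -4.


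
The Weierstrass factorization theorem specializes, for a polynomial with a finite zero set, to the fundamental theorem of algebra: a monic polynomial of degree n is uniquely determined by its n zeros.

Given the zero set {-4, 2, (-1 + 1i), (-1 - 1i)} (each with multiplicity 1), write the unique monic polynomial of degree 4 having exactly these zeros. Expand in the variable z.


The polynomial is p(z) = ∏_{α ∈ S} (z − α), where S = {-4, 2, (-1 + 1i), (-1 - 1i)}.
Expanding the product yields: p(z) = z^4 + 4·z^3 -2·z^2 -12·z -16.
Note conjugate pairs combine to real quadratics: (z − (-1+1i))(z − (-1−1i)) = z² + 2z + 2.
The resulting polynomial has degree 4 and real coefficients as required.

p(z) = z^4 + 4·z^3 -2·z^2 -12·z -16.


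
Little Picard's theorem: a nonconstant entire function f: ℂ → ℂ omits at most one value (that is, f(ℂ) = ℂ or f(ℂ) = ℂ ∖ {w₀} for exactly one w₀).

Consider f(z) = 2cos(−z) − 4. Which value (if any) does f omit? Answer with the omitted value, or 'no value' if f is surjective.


Little Picard bounds the complement of f(ℂ) to at most one point.
cos is entire and surjective onto ℂ: for every w ∈ ℂ, cos(ζ) = w has a solution ζ ∈ ℂ (e.g., via the complex inverse arccos). With ζ = −z this gives z = ζ/(-1). Then 2·cos(−z) takes every value in 2·ℂ = ℂ, and adding -4 is a bijection of ℂ. So f is surjective and omits no value. (Note: only on the real line is cos bounded by [−1, 1].)

Omitted value: no value.


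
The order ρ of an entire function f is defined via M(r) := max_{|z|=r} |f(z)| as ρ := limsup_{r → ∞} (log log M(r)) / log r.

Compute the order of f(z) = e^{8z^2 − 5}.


|e^{8z^2 − 5}| = e^{Re(8·z^2) + -5} ≤ e^{8|z|^2 + -5} = e^{8r^2 + -5} on |z| = r, so ρ ≤ 2. Choosing z on |z|=r so that 8·z^2 is real positive (always possible by picking arg z appropriately) gives |f(z)| = e^{8r^2 + -5}, matching the bound. The additive constant -5 does not affect log log M(r) ~ 2·log r. Hence ρ = 2.
Therefore ρ = 2.

Order ρ = 2.


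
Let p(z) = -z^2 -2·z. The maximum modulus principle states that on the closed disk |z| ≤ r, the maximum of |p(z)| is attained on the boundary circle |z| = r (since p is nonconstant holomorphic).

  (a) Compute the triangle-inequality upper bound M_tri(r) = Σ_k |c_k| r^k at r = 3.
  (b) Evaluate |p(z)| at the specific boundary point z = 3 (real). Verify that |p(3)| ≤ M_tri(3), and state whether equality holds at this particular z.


Coefficients: c_0 = 0, c_1 = -2, c_2 = -1. Radius r = 3.
Part (a). Triangle bound: M_tri(r) = Σ_k |c_k| r^k
  = |0|·3^0 + |-2|·3^1 + |-1|·3^2
  = 0 + 6 + 9 = 15.
This bounds M(r) := max_{|z|=r} |p(z)| from above; equality holds iff all terms c_k z^k can be made to align in phase at a single z on |z|=r.
Part (b). At z = 3 (real, on the circle |z| = r):
  p(3) = (0)·3^0 + (-2)·3^1 + (-1)·3^2 = -15.
  |p(3)| = 15.
Since all nonzero coefficients share the same sign, |p(3)| = 15 = M_tri(3); the triangle bound is attained at z = 3, so in fact M(r) = 15.

M_tri(3) = 15; |p(3)| = 15; equality at z=3: yes.


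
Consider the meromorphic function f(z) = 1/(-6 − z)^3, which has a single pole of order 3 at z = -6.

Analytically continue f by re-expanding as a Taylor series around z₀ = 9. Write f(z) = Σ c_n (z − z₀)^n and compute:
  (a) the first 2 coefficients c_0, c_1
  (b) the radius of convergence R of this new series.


Let w = z − z₀, so z = z₀ + w.
Then -6 − z = -6 − (z₀ + w) = (-6 − z₀) − w = -15 − w.
f(z) = 1/(-15 − w)^3 = (1/(-15)^3) · (1 − w/(-15))^{−3}.
By the binomial series (1−u)^{−3} = Σ_{n≥0} C(n+2, 2) u^n for |u|<1, with u = w/(-15):
  c_n = C(n+2, 2) / (-15)^(n+3).
  c_0 = 1/(-15)^3 = -1/3375.
  c_1 = 3/(-15)^4 = 1/16875.
The series is valid for |w/d| < 1, i.e. |z − z₀| < |d|.
Radius of convergence: R = |-6 − z₀| = |-15| = 15 (distance from z₀ to the singularity z = -6).

c_0 = -1/3375, c_1 = 1/16875; R = 15.


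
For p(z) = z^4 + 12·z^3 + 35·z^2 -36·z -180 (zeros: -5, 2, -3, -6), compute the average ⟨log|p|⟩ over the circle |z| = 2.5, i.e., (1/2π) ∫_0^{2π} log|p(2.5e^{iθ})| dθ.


Zeros: -6, -5, -3, 2; r = 2.5.
Inside |z| < r: 2. Outside (|z| ≥ r): -6, -5, -3.
p(0) = -180, so log|p(0)| = log(180) = 5.1930.
Apply Jensen: I(r) = log|p(0)| + Σ_k log(r/|z_k|), summed over zeros inside |z| < r.
  log(r/|z_k|) for z_k = 2: log(2.5/2) = 0.2231
  Outside zeros (-6, -5, -3) contribute nothing to the Jensen sum.
Sum over inside zeros: 0.2231.
I(r) = log|p(0)| + (inside sum) = 5.1930 + 0.2231 = 5.4161.
Note: since some zeros are outside |z| ≤ r, the simplified n·log(r) form does NOT apply — only the inside zeros contribute.

I(r) ≈ 5.4161.


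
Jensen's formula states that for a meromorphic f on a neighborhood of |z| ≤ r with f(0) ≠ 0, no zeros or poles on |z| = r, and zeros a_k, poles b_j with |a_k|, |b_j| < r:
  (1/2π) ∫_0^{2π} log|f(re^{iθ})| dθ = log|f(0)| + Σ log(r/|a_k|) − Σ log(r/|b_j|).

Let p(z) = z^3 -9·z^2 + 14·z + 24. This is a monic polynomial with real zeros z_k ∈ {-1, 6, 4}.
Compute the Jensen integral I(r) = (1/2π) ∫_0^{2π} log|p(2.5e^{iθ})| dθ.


Zeros: -1, 4, 6; r = 2.5.
Inside |z| < r: -1. Outside (|z| ≥ r): 4, 6.
p(0) = 24, so log|p(0)| = log(24) = 3.1781.
Apply Jensen: I(r) = log|p(0)| + Σ_k log(r/|z_k|), summed over zeros inside |z| < r.
  log(r/|z_k|) for z_k = -1: log(2.5/1) = 0.9163
  Outside zeros (4, 6) contribute nothing to the Jensen sum.
Sum over inside zeros: 0.9163.
I(r) = log|p(0)| + (inside sum) = 3.1781 + 0.9163 = 4.0943.
Note: since some zeros are outside |z| ≤ r, the simplified n·log(r) form does NOT apply — only the inside zeros contribute.

I(r) ≈ 4.0943.


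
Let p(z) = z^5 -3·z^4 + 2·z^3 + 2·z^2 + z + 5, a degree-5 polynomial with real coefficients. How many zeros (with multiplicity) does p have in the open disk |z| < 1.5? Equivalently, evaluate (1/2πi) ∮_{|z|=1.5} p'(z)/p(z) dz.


The zeros of p are: (0 + 1i), (0 - 1i), -1, (2 + 1i), (2 - 1i).
Their magnitudes are: 1, 1, 1, 2.236, 2.236.
Zeros with |z| < R = 1.5: (0 + 1i), (0 - 1i), -1.
Count = 3.
By the argument principle, (1/2πi) ∮_{|z|=R} p'(z)/p(z) dz equals exactly this count.

Number of zeros inside |z| < 1.5: 3.


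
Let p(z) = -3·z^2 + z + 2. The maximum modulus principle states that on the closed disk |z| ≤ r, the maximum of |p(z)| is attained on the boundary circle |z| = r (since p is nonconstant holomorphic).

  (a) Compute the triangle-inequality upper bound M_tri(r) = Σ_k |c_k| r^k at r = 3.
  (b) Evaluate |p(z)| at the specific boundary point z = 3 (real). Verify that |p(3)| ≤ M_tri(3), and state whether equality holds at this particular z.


Coefficients: c_0 = 2, c_1 = 1, c_2 = -3. Radius r = 3.
Part (a). Triangle bound: M_tri(r) = Σ_k |c_k| r^k
  = |2|·3^0 + |1|·3^1 + |-3|·3^2
  = 2 + 3 + 27 = 32.
This bounds M(r) := max_{|z|=r} |p(z)| from above; equality holds iff all terms c_k z^k can be made to align in phase at a single z on |z|=r.
Part (b). At z = 3 (real, on the circle |z| = r):
  p(3) = (2)·3^0 + (1)·3^1 + (-3)·3^2 = -22.
  |p(3)| = 22.
Check: |p(3)| = 22 ≤ 32 = M_tri(3). ✓ Equality does not hold at z = 3 (the coefficients have mixed signs, so the terms do not all align in phase there).

M_tri(3) = 32; |p(3)| = 22; equality at z=3: no.


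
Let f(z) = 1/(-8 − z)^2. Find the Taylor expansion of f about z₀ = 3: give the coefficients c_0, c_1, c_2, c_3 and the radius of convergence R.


Let w = z − z₀, so z = z₀ + w.
Then -8 − z = -8 − (z₀ + w) = (-8 − z₀) − w = -11 − w.
f(z) = 1/(-11 − w)^2 = (1/(-11)^2) · (1 − w/(-11))^{−2}.
By the binomial series (1−u)^{−2} = Σ_{n≥0} C(n+1, 1) u^n for |u|<1, with u = w/(-11):
  c_n = C(n+1, 1) / (-11)^(n+2).
  c_0 = 1/(-11)^2 = 1/121.
  c_1 = 2/(-11)^3 = -2/1331.
  c_2 = 3/(-11)^4 = 3/14641.
  c_3 = 4/(-11)^5 = -4/161051.
The series is valid for |w/d| < 1, i.e. |z − z₀| < |d|.
Radius of convergence: R = |-8 − z₀| = |-11| = 11 (distance from z₀ to the singularity z = -8).

c_0 = 1/121, c_1 = -2/1331, c_2 = 3/14641, c_3 = -4/161051; R = 11.


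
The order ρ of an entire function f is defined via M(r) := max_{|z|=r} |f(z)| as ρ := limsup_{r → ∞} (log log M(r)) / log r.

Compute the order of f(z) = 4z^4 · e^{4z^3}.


M(r) = max_{|z|=r} |4|·|z|^4·|e^{4z^3}| = 4·r^4 · e^{4r^3} (the factors attain their maxima compatibly on |z|=r). Then log M(r) = log 4 + 4·log r + 4r^3, dominated by the last term, so log log M(r) ~ 3·log r. The polynomial factor 4z^4 contributes only a log r term and does not affect the order. ρ = 3.
Therefore ρ = 3.

Order ρ = 3.


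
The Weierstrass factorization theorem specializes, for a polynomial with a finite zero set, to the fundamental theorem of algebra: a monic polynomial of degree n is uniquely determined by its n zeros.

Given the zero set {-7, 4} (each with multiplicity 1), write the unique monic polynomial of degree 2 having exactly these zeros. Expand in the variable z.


The polynomial is p(z) = ∏_{α ∈ S} (z − α), where S = {-7, 4}.
Expanding the product yields: p(z) = z^2 + 3·z -28.
The resulting polynomial has degree 2 and real coefficients as required.

p(z) = z^2 + 3·z -28.


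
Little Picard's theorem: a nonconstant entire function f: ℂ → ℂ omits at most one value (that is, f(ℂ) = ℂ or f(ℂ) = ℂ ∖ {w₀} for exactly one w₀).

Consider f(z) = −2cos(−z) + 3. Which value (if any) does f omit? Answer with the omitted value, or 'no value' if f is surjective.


Little Picard bounds the complement of f(ℂ) to at most one point.
cos is entire and surjective onto ℂ: for every w ∈ ℂ, cos(ζ) = w has a solution ζ ∈ ℂ (e.g., via the complex inverse arccos). With ζ = −z this gives z = ζ/(-1). Then -2·cos(−z) takes every value in -2·ℂ = ℂ, and adding 3 is a bijection of ℂ. So f is surjective and omits no value. (Note: only on the real line is cos bounded by [−1, 1].)

Omitted value: no value.


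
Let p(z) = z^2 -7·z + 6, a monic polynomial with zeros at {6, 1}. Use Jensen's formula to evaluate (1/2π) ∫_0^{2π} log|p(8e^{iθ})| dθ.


Zeros: 1, 6; r = 8.
Inside |z| < r: 1, 6. Outside (|z| ≥ r): ∅.
p(0) = 6, so log|p(0)| = log(6) = 1.7918.
Apply Jensen: I(r) = log|p(0)| + Σ_k log(r/|z_k|), summed over zeros inside |z| < r.
  log(r/|z_k|) for z_k = 6: log(8/6) = 0.2877
  log(r/|z_k|) for z_k = 1: log(8/1) = 2.0794
Sum over inside zeros: 2.3671.
I(r) = log|p(0)| + (inside sum) = 1.7918 + 2.3671 = 4.1589.
Closed form (all zeros inside, monic): I(r) = n·log(r) = 2·log(8) = 4.1589. ✓

I(r) ≈ 4.1589.


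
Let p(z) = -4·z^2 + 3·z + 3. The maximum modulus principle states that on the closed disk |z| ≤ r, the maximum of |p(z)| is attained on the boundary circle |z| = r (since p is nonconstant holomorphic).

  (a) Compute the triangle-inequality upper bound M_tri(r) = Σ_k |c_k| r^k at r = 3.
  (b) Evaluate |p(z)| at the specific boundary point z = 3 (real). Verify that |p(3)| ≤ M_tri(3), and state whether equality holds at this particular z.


Coefficients: c_0 = 3, c_1 = 3, c_2 = -4. Radius r = 3.
Part (a). Triangle bound: M_tri(r) = Σ_k |c_k| r^k
  = |3|·3^0 + |3|·3^1 + |-4|·3^2
  = 3 + 9 + 36 = 48.
This bounds M(r) := max_{|z|=r} |p(z)| from above; equality holds iff all terms c_k z^k can be made to align in phase at a single z on |z|=r.
Part (b). At z = 3 (real, on the circle |z| = r):
  p(3) = (3)·3^0 + (3)·3^1 + (-4)·3^2 = -24.
  |p(3)| = 24.
Check: |p(3)| = 24 ≤ 48 = M_tri(3). ✓ Equality does not hold at z = 3 (the coefficients have mixed signs, so the terms do not all align in phase there).

M_tri(3) = 48; |p(3)| = 24; equality at z=3: no.


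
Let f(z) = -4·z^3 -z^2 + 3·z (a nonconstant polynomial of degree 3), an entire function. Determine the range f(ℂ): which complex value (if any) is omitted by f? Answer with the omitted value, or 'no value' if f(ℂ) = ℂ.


Little Picard bounds the complement of f(ℂ) to at most one point.
For every w ∈ ℂ, the equation p(z) − w = 0 is a nonconstant polynomial in z and hence has at least one root by the fundamental theorem of algebra. So p is surjective onto ℂ, omitting no value.

Omitted value: no value.


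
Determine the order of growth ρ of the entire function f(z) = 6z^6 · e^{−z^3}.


M(r) = max_{|z|=r} |6|·|z|^6·|e^{−z^3}| = 6·r^6 · e^{1r^3} (the factors attain their maxima compatibly on |z|=r). Then log M(r) = log 6 + 6·log r + 1r^3, dominated by the last term, so log log M(r) ~ 3·log r. The polynomial factor 6z^6 contributes only a log r term and does not affect the order. ρ = 3.
Therefore ρ = 3.

Order ρ = 3.


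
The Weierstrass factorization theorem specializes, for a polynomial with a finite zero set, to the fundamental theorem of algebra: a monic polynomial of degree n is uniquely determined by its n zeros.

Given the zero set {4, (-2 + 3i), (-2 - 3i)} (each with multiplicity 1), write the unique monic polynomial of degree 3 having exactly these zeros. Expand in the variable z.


The polynomial is p(z) = ∏_{α ∈ S} (z − α), where S = {4, (-2 + 3i), (-2 - 3i)}.
Expanding the product yields: p(z) = z^3 -3·z -52.
Note conjugate pairs combine to real quadratics: (z − (-2+3i))(z − (-2−3i)) = z² + 4z + 13.
The resulting polynomial has degree 3 and real coefficients as required.

p(z) = z^3 -3·z -52.


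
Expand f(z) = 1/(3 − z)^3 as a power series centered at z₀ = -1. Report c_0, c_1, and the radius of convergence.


Let w = z − z₀, so z = z₀ + w.
Then 3 − z = 3 − (z₀ + w) = (3 − z₀) − w = 4 − w.
f(z) = 1/(4 − w)^3 = (1/(4)^3) · (1 − w/(4))^{−3}.
By the binomial series (1−u)^{−3} = Σ_{n≥0} C(n+2, 2) u^n for |u|<1, with u = w/(4):
  c_n = C(n+2, 2) / (4)^(n+3).
  c_0 = 1/(4)^3 = 1/64.
  c_1 = 3/(4)^4 = 3/256.
The series is valid for |w/d| < 1, i.e. |z − z₀| < |d|.
Radius of convergence: R = |3 − z₀| = |4| = 4 (distance from z₀ to the singularity z = 3).

c_0 = 1/64, c_1 = 3/256; R = 4.


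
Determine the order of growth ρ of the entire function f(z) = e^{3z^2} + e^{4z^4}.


Each summand is entire of order 2 and 4 respectively (as in the single-exponential case). The order of a sum is at most the max of the orders, so ρ ≤ 4. For the lower bound: on |z|=r choose arg z so that 4z^4 is real positive; then |e^{4z^4}| = e^{4r^4} while |e^{3z^2}| ≤ e^{3r^2} = o(e^{4r^4}). So |f| ≥ e^{4r^4}(1 − o(1)) and ρ ≥ 4. Hence ρ = max(2, 4) = 4.
Therefore ρ = 4.

Order ρ = 4.


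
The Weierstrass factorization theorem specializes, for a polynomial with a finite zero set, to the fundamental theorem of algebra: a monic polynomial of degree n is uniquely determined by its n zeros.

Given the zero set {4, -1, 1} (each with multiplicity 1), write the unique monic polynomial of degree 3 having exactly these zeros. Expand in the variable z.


The polynomial is p(z) = ∏_{α ∈ S} (z − α), where S = {4, -1, 1}.
Expanding the product yields: p(z) = z^3 -4·z^2 -z + 4.
The resulting polynomial has degree 3 and real coefficients as required.

p(z) = z^3 -4·z^2 -z + 4.


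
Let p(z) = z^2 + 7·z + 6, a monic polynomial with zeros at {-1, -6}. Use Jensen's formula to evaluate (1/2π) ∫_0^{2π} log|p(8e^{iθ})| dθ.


Zeros: -6, -1; r = 8.
Inside |z| < r: -6, -1. Outside (|z| ≥ r): ∅.
p(0) = 6, so log|p(0)| = log(6) = 1.7918.
Apply Jensen: I(r) = log|p(0)| + Σ_k log(r/|z_k|), summed over zeros inside |z| < r.
  log(r/|z_k|) for z_k = -1: log(8/1) = 2.0794
  log(r/|z_k|) for z_k = -6: log(8/6) = 0.2877
Sum over inside zeros: 2.3671.
I(r) = log|p(0)| + (inside sum) = 1.7918 + 2.3671 = 4.1589.
Closed form (all zeros inside, monic): I(r) = n·log(r) = 2·log(8) = 4.1589. ✓

I(r) ≈ 4.1589.


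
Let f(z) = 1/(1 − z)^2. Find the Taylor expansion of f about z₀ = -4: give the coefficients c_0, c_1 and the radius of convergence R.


Let w = z − z₀, so z = z₀ + w.
Then 1 − z = 1 − (z₀ + w) = (1 − z₀) − w = 5 − w.
f(z) = 1/(5 − w)^2 = (1/(5)^2) · (1 − w/(5))^{−2}.
By the binomial series (1−u)^{−2} = Σ_{n≥0} C(n+1, 1) u^n for |u|<1, with u = w/(5):
  c_n = C(n+1, 1) / (5)^(n+2).
  c_0 = 1/(5)^2 = 1/25.
  c_1 = 2/(5)^3 = 2/125.
The series is valid for |w/d| < 1, i.e. |z − z₀| < |d|.
Radius of convergence: R = |1 − z₀| = |5| = 5 (distance from z₀ to the singularity z = 1).

c_0 = 1/25, c_1 = 2/125; R = 5.


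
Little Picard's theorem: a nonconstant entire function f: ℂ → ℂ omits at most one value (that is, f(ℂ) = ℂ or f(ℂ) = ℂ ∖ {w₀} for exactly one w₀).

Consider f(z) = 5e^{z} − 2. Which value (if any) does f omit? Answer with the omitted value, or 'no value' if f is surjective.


Little Picard bounds the complement of f(ℂ) to at most one point.
e^{z} is never zero on ℂ, so 5·e^{z} takes every value in ℂ ∖ {0}. Adding -2 shifts the range to ℂ ∖ {-2}. Thus f omits exactly the value -2.

Omitted value: -2.


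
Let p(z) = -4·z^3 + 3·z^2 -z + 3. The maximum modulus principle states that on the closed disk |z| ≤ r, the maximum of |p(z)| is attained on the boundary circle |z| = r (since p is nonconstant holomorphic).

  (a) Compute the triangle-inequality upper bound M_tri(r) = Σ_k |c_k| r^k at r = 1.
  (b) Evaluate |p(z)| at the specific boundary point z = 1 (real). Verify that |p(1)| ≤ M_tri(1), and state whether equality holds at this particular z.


Coefficients: c_0 = 3, c_1 = -1, c_2 = 3, c_3 = -4. Radius r = 1.
Part (a). Triangle bound: M_tri(r) = Σ_k |c_k| r^k
  = |3|·1^0 + |-1|·1^1 + |3|·1^2 + |-4|·1^3
  = 3 + 1 + 3 + 4 = 11.
This bounds M(r) := max_{|z|=r} |p(z)| from above; equality holds iff all terms c_k z^k can be made to align in phase at a single z on |z|=r.
Part (b). At z = 1 (real, on the circle |z| = r):
  p(1) = (3)·1^0 + (-1)·1^1 + (3)·1^2 + (-4)·1^3 = 1.
  |p(1)| = 1.
Check: |p(1)| = 1 ≤ 11 = M_tri(1). ✓ Equality does not hold at z = 1 (the coefficients have mixed signs, so the terms do not all align in phase there).

M_tri(1) = 11; |p(1)| = 1; equality at z=1: no.


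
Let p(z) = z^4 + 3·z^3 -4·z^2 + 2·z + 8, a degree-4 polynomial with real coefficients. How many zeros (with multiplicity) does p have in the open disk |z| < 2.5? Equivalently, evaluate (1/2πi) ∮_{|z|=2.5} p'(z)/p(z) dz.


The zeros of p are: -1, -4, (1 + 1i), (1 - 1i).
Their magnitudes are: 1, 4, 1.414, 1.414.
Zeros with |z| < R = 2.5: -1, (1 + 1i), (1 - 1i).
Count = 3.
By the argument principle, (1/2πi) ∮_{|z|=R} p'(z)/p(z) dz equals exactly this count.

Number of zeros inside |z| < 2.5: 3.


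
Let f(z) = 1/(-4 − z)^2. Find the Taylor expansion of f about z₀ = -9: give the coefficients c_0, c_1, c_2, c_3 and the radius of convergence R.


Let w = z − z₀, so z = z₀ + w.
Then -4 − z = -4 − (z₀ + w) = (-4 − z₀) − w = 5 − w.
f(z) = 1/(5 − w)^2 = (1/(5)^2) · (1 − w/(5))^{−2}.
By the binomial series (1−u)^{−2} = Σ_{n≥0} C(n+1, 1) u^n for |u|<1, with u = w/(5):
  c_n = C(n+1, 1) / (5)^(n+2).
  c_0 = 1/(5)^2 = 1/25.
  c_1 = 2/(5)^3 = 2/125.
  c_2 = 3/(5)^4 = 3/625.
  c_3 = 4/(5)^5 = 4/3125.
The series is valid for |w/d| < 1, i.e. |z − z₀| < |d|.
Radius of convergence: R = |-4 − z₀| = |5| = 5 (distance from z₀ to the singularity z = -4).

c_0 = 1/25, c_1 = 2/125, c_2 = 3/625, c_3 = 4/3125; R = 5.


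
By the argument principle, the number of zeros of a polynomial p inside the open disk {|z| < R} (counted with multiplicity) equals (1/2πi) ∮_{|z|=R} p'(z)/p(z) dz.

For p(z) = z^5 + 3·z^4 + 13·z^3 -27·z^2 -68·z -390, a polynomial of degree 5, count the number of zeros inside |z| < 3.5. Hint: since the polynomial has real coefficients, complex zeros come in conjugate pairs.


The zeros of p are: 3, (-1 + 3i), (-1 - 3i), (-2 + 3i), (-2 - 3i).
Their magnitudes are: 3, 3.162, 3.162, 3.606, 3.606.
Zeros with |z| < R = 3.5: 3, (-1 + 3i), (-1 - 3i).
Count = 3.
By the argument principle, (1/2πi) ∮_{|z|=R} p'(z)/p(z) dz equals exactly this count.

Number of zeros inside |z| < 3.5: 3.


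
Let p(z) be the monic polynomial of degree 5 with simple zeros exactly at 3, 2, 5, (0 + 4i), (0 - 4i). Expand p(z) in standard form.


The polynomial is p(z) = ∏_{α ∈ S} (z − α), where S = {3, 2, 5, (0 + 4i), (0 - 4i)}.
Expanding the product yields: p(z) = z^5 -10·z^4 + 47·z^3 -190·z^2 + 496·z -480.
Note conjugate pairs combine to real quadratics: (z − (0+4i))(z − (0−4i)) = z² + 16.
The resulting polynomial has degree 5 and real coefficients as required.

p(z) = z^5 -10·z^4 + 47·z^3 -190·z^2 + 496·z -480.


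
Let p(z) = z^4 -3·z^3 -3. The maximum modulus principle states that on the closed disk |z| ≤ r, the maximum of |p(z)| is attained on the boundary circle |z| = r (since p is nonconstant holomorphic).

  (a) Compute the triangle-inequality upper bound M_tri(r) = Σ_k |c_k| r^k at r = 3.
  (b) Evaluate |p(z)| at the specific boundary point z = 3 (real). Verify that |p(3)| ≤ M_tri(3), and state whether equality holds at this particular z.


Coefficients: c_0 = -3, c_1 = 0, c_2 = 0, c_3 = -3, c_4 = 1. Radius r = 3.
Part (a). Triangle bound: M_tri(r) = Σ_k |c_k| r^k
  = |-3|·3^0 + |0|·3^1 + |0|·3^2 + |-3|·3^3 + |1|·3^4
  = 3 + 0 + 0 + 81 + 81 = 165.
This bounds M(r) := max_{|z|=r} |p(z)| from above; equality holds iff all terms c_k z^k can be made to align in phase at a single z on |z|=r.
Part (b). At z = 3 (real, on the circle |z| = r):
  p(3) = (-3)·3^0 + (0)·3^1 + (0)·3^2 + (-3)·3^3 + (1)·3^4 = -3.
  |p(3)| = 3.
Check: |p(3)| = 3 ≤ 165 = M_tri(3). ✓ Equality does not hold at z = 3 (the coefficients have mixed signs, so the terms do not all align in phase there).

M_tri(3) = 165; |p(3)| = 3; equality at z=3: no.


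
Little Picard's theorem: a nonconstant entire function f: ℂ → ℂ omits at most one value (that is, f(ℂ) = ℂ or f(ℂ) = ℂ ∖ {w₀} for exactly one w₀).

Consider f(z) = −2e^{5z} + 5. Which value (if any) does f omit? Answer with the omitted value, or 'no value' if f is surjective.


Little Picard bounds the complement of f(ℂ) to at most one point.
e^{5z} is never zero on ℂ, so -2·e^{5z} takes every value in ℂ ∖ {0}. Adding 5 shifts the range to ℂ ∖ {5}. Thus f omits exactly the value 5.

Omitted value: 5.


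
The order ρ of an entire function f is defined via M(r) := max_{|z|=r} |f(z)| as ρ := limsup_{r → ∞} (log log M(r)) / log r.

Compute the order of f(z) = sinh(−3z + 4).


sinh(w) is a linear combination of e^{iw} and e^{−iw} (or e^w, e^{−w} in the hyperbolic case), so |sinh(w)| ≤ e^{|w|}. With w = −3z + 4, |w| ≤ 3|z| + 4 = 3r + 4 on |z| = r, giving M(r) ≤ e^{3r + 4}, so ρ ≤ 1. On a suitable ray (z = it for sin/cos; z = t for sinh/cosh, t real → ∞), |sinh(−3z + 4)| grows like e^{3|t|}/2, so ρ ≥ 1. Hence ρ = 1.
Therefore ρ = 1.

Order ρ = 1.


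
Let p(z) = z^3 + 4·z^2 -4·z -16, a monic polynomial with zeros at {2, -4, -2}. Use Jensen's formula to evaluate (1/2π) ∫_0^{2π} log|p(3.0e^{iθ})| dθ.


Zeros: -4, -2, 2; r = 3.0.
Inside |z| < r: -2, 2. Outside (|z| ≥ r): -4.
p(0) = -16, so log|p(0)| = log(16) = 2.7726.
Apply Jensen: I(r) = log|p(0)| + Σ_k log(r/|z_k|), summed over zeros inside |z| < r.
  log(r/|z_k|) for z_k = 2: log(3.0/2) = 0.4055
  log(r/|z_k|) for z_k = -2: log(3.0/2) = 0.4055
  Outside zeros (-4) contribute nothing to the Jensen sum.
Sum over inside zeros: 0.8109.
I(r) = log|p(0)| + (inside sum) = 2.7726 + 0.8109 = 3.5835.
Note: since some zeros are outside |z| ≤ r, the simplified n·log(r) form does NOT apply — only the inside zeros contribute.

I(r) ≈ 3.5835.


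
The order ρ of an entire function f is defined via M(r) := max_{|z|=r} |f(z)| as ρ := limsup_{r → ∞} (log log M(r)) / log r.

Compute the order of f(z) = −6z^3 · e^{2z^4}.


M(r) = max_{|z|=r} |-6|·|z|^3·|e^{2z^4}| = 6·r^3 · e^{2r^4} (the factors attain their maxima compatibly on |z|=r). Then log M(r) = log 6 + 3·log r + 2r^4, dominated by the last term, so log log M(r) ~ 4·log r. The polynomial factor -6z^3 contributes only a log r term and does not affect the order. ρ = 4.
Therefore ρ = 4.

Order ρ = 4.


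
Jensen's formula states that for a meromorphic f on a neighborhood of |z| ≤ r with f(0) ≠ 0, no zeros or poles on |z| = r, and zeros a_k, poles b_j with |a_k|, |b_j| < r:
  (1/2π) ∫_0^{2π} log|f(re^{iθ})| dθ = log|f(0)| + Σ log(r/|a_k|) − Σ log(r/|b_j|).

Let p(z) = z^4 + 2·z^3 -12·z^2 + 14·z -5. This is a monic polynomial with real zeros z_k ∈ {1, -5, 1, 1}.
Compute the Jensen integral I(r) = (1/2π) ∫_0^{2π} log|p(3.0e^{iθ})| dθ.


Zeros: -5, 1, 1, 1; r = 3.0.
Inside |z| < r: 1, 1, 1. Outside (|z| ≥ r): -5.
p(0) = -5, so log|p(0)| = log(5) = 1.6094.
Apply Jensen: I(r) = log|p(0)| + Σ_k log(r/|z_k|), summed over zeros inside |z| < r.
  log(r/|z_k|) for z_k = 1: log(3.0/1) = 1.0986
  log(r/|z_k|) for z_k = 1: log(3.0/1) = 1.0986
  log(r/|z_k|) for z_k = 1: log(3.0/1) = 1.0986
  Outside zeros (-5) contribute nothing to the Jensen sum.
Sum over inside zeros: 3.2958.
I(r) = log|p(0)| + (inside sum) = 1.6094 + 3.2958 = 4.9053.
Note: since some zeros are outside |z| ≤ r, the simplified n·log(r) form does NOT apply — only the inside zeros contribute.

I(r) ≈ 4.9053.


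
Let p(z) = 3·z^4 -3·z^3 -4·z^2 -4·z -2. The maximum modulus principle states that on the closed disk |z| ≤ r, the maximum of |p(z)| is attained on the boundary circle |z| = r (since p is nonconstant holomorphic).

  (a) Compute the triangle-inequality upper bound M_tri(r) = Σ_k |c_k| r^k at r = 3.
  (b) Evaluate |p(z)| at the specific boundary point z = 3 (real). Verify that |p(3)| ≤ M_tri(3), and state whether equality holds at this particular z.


Coefficients: c_0 = -2, c_1 = -4, c_2 = -4, c_3 = -3, c_4 = 3. Radius r = 3.
Part (a). Triangle bound: M_tri(r) = Σ_k |c_k| r^k
  = |-2|·3^0 + |-4|·3^1 + |-4|·3^2 + |-3|·3^3 + |3|·3^4
  = 2 + 12 + 36 + 81 + 243 = 374.
This bounds M(r) := max_{|z|=r} |p(z)| from above; equality holds iff all terms c_k z^k can be made to align in phase at a single z on |z|=r.
Part (b). At z = 3 (real, on the circle |z| = r):
  p(3) = (-2)·3^0 + (-4)·3^1 + (-4)·3^2 + (-3)·3^3 + (3)·3^4 = 112.
  |p(3)| = 112.
Check: |p(3)| = 112 ≤ 374 = M_tri(3). ✓ Equality does not hold at z = 3 (the coefficients have mixed signs, so the terms do not all align in phase there).

M_tri(3) = 374; |p(3)| = 112; equality at z=3: no.


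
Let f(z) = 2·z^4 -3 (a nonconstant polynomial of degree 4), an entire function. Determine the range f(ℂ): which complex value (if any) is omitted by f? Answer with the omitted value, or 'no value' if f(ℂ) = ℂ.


Little Picard bounds the complement of f(ℂ) to at most one point.
For every w ∈ ℂ, the equation p(z) − w = 0 is a nonconstant polynomial in z and hence has at least one root by the fundamental theorem of algebra. So p is surjective onto ℂ, omitting no value.

Omitted value: no value.


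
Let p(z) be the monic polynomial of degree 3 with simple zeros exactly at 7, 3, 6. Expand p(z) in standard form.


The polynomial is p(z) = ∏_{α ∈ S} (z − α), where S = {7, 3, 6}.
Expanding the product yields: p(z) = z^3 -16·z^2 + 81·z -126.
The resulting polynomial has degree 3 and real coefficients as required.

p(z) = z^3 -16·z^2 + 81·z -126.


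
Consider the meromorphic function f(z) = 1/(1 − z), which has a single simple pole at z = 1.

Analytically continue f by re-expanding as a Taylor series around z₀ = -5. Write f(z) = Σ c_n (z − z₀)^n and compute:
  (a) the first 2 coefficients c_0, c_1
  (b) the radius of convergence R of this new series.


Let w = z − z₀, so z = z₀ + w.
Then 1 − z = 1 − (z₀ + w) = (1 − z₀) − w = 6 − w.
f(z) = 1/(6 − w) = (1/(6)) · 1/(1 − w/(6)) = Σ_{n≥0} w^n / (6)^(n+1).
So c_n = 1/(6)^(n+1):
  c_0 = 1/(6)^1 = 1/6.
  c_1 = 1/(6)^2 = 1/36.
The series is valid for |w/d| < 1, i.e. |z − z₀| < |d|.
Radius of convergence: R = |1 − z₀| = |6| = 6 (distance from z₀ to the singularity z = 1).

c_0 = 1/6, c_1 = 1/36; R = 6.


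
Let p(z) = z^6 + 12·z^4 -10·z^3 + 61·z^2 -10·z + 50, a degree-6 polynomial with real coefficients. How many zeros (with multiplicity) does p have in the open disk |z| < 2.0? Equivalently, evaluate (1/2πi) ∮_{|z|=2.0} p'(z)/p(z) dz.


The zeros of p are: (-1 + 3i), (-1 - 3i), (0 + 1i), (0 - 1i), (1 + 2i), (1 - 2i).
Their magnitudes are: 3.162, 3.162, 1, 1, 2.236, 2.236.
Zeros with |z| < R = 2.0: (0 + 1i), (0 - 1i).
Count = 2.
By the argument principle, (1/2πi) ∮_{|z|=R} p'(z)/p(z) dz equals exactly this count.

Number of zeros inside |z| < 2.0: 2.


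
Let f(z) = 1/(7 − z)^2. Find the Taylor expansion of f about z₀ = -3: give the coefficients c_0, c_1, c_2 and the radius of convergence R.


Let w = z − z₀, so z = z₀ + w.
Then 7 − z = 7 − (z₀ + w) = (7 − z₀) − w = 10 − w.
f(z) = 1/(10 − w)^2 = (1/(10)^2) · (1 − w/(10))^{−2}.
By the binomial series (1−u)^{−2} = Σ_{n≥0} C(n+1, 1) u^n for |u|<1, with u = w/(10):
  c_n = C(n+1, 1) / (10)^(n+2).
  c_0 = 1/(10)^2 = 1/100.
  c_1 = 2/(10)^3 = 1/500.
  c_2 = 3/(10)^4 = 3/10000.
The series is valid for |w/d| < 1, i.e. |z − z₀| < |d|.
Radius of convergence: R = |7 − z₀| = |10| = 10 (distance from z₀ to the singularity z = 7).

c_0 = 1/100, c_1 = 1/500, c_2 = 3/10000; R = 10.


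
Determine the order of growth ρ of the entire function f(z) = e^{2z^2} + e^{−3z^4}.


Each summand is entire of order 2 and 4 respectively (as in the single-exponential case). The order of a sum is at most the max of the orders, so ρ ≤ 4. For the lower bound: on |z|=r choose arg z so that -3z^4 is real positive; then |e^{-3z^4}| = e^{3r^4} while |e^{2z^2}| ≤ e^{2r^2} = o(e^{3r^4}). So |f| ≥ e^{3r^4}(1 − o(1)) and ρ ≥ 4. Hence ρ = max(2, 4) = 4.
Therefore ρ = 4.

Order ρ = 4.


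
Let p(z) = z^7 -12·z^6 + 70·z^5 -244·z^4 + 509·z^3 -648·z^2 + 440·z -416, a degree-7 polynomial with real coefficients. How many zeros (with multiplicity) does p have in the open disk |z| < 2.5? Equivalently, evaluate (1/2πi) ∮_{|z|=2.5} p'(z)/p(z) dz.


The zeros of p are: (2 + 3i), (2 - 3i), (0 + 1i), (0 - 1i), (2 + 2i), (2 - 2i), 4.
Their magnitudes are: 3.606, 3.606, 1, 1, 2.828, 2.828, 4.
Zeros with |z| < R = 2.5: (0 + 1i), (0 - 1i).
Count = 2.
By the argument principle, (1/2πi) ∮_{|z|=R} p'(z)/p(z) dz equals exactly this count.

Number of zeros inside |z| < 2.5: 2.


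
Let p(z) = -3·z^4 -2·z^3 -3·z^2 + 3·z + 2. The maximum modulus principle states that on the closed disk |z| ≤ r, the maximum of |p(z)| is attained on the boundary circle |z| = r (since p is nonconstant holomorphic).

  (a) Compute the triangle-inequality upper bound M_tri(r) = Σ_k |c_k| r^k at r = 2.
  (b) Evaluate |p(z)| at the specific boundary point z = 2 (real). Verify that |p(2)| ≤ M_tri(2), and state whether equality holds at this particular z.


Coefficients: c_0 = 2, c_1 = 3, c_2 = -3, c_3 = -2, c_4 = -3. Radius r = 2.
Part (a). Triangle bound: M_tri(r) = Σ_k |c_k| r^k
  = |2|·2^0 + |3|·2^1 + |-3|·2^2 + |-2|·2^3 + |-3|·2^4
  = 2 + 6 + 12 + 16 + 48 = 84.
This bounds M(r) := max_{|z|=r} |p(z)| from above; equality holds iff all terms c_k z^k can be made to align in phase at a single z on |z|=r.
Part (b). At z = 2 (real, on the circle |z| = r):
  p(2) = (2)·2^0 + (3)·2^1 + (-3)·2^2 + (-2)·2^3 + (-3)·2^4 = -68.
  |p(2)| = 68.
Check: |p(2)| = 68 ≤ 84 = M_tri(2). ✓ Equality does not hold at z = 2 (the coefficients have mixed signs, so the terms do not all align in phase there).

M_tri(2) = 84; |p(2)| = 68; equality at z=2: no.


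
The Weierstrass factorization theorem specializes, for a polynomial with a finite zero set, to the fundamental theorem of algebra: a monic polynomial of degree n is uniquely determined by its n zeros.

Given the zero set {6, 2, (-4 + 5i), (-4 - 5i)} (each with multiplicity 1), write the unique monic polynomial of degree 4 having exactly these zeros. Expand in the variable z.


The polynomial is p(z) = ∏_{α ∈ S} (z − α), where S = {6, 2, (-4 + 5i), (-4 - 5i)}.
Expanding the product yields: p(z) = z^4 -11·z^2 -232·z + 492.
Note conjugate pairs combine to real quadratics: (z − (-4+5i))(z − (-4−5i)) = z² + 8z + 41.
The resulting polynomial has degree 4 and real coefficients as required.

p(z) = z^4 -11·z^2 -232·z + 492.


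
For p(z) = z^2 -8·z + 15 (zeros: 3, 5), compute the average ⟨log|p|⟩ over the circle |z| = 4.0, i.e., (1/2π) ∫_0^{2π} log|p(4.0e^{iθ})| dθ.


Zeros: 3, 5; r = 4.0.
Inside |z| < r: 3. Outside (|z| ≥ r): 5.
p(0) = 15, so log|p(0)| = log(15) = 2.7081.
Apply Jensen: I(r) = log|p(0)| + Σ_k log(r/|z_k|), summed over zeros inside |z| < r.
  log(r/|z_k|) for z_k = 3: log(4.0/3) = 0.2877
  Outside zeros (5) contribute nothing to the Jensen sum.
Sum over inside zeros: 0.2877.
I(r) = log|p(0)| + (inside sum) = 2.7081 + 0.2877 = 2.9957.
Note: since some zeros are outside |z| ≤ r, the simplified n·log(r) form does NOT apply — only the inside zeros contribute.

I(r) ≈ 2.9957.


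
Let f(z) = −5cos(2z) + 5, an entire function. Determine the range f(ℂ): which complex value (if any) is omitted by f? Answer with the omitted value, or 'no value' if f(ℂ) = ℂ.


Little Picard bounds the complement of f(ℂ) to at most one point.
cos is entire and surjective onto ℂ: for every w ∈ ℂ, cos(ζ) = w has a solution ζ ∈ ℂ (e.g., via the complex inverse arccos). With ζ = 2z this gives z = ζ/(2). Then -5·cos(2z) takes every value in -5·ℂ = ℂ, and adding 5 is a bijection of ℂ. So f is surjective and omits no value. (Note: only on the real line is cos bounded by [−1, 1].)

Omitted value: no value.


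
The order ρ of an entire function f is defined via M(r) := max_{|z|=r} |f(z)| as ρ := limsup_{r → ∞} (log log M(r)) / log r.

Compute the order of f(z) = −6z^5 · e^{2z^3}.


M(r) = max_{|z|=r} |-6|·|z|^5·|e^{2z^3}| = 6·r^5 · e^{2r^3} (the factors attain their maxima compatibly on |z|=r). Then log M(r) = log 6 + 5·log r + 2r^3, dominated by the last term, so log log M(r) ~ 3·log r. The polynomial factor -6z^5 contributes only a log r term and does not affect the order. ρ = 3.
Therefore ρ = 3.

Order ρ = 3.


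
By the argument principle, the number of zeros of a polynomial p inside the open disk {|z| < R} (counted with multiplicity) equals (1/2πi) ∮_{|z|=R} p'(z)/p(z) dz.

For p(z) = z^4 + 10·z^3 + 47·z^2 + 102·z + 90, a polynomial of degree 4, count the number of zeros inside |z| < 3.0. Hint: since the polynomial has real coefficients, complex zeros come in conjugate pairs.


The zeros of p are: (-2 + 1i), (-2 - 1i), (-3 + 3i), (-3 - 3i).
Their magnitudes are: 2.236, 2.236, 4.243, 4.243.
Zeros with |z| < R = 3.0: (-2 + 1i), (-2 - 1i).
Count = 2.
By the argument principle, (1/2πi) ∮_{|z|=R} p'(z)/p(z) dz equals exactly this count.

Number of zeros inside |z| < 3.0: 2.


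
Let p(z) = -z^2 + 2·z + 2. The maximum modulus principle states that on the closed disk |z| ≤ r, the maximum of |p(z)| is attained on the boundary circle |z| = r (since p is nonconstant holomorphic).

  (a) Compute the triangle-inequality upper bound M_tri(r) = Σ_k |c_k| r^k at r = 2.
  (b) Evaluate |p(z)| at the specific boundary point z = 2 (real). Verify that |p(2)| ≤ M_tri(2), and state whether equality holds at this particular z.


Coefficients: c_0 = 2, c_1 = 2, c_2 = -1. Radius r = 2.
Part (a). Triangle bound: M_tri(r) = Σ_k |c_k| r^k
  = |2|·2^0 + |2|·2^1 + |-1|·2^2
  = 2 + 4 + 4 = 10.
This bounds M(r) := max_{|z|=r} |p(z)| from above; equality holds iff all terms c_k z^k can be made to align in phase at a single z on |z|=r.
Part (b). At z = 2 (real, on the circle |z| = r):
  p(2) = (2)·2^0 + (2)·2^1 + (-1)·2^2 = 2.
  |p(2)| = 2.
Check: |p(2)| = 2 ≤ 10 = M_tri(2). ✓ Equality does not hold at z = 2 (the coefficients have mixed signs, so the terms do not all align in phase there).

M_tri(2) = 10; |p(2)| = 2; equality at z=2: no.


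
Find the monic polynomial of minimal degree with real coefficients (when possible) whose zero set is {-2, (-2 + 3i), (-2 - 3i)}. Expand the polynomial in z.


The polynomial is p(z) = ∏_{α ∈ S} (z − α), where S = {-2, (-2 + 3i), (-2 - 3i)}.
Expanding the product yields: p(z) = z^3 + 6·z^2 + 21·z + 26.
Note conjugate pairs combine to real quadratics: (z − (-2+3i))(z − (-2−3i)) = z² + 4z + 13.
The resulting polynomial has degree 3 and real coefficients as required.

p(z) = z^3 + 6·z^2 + 21·z + 26.


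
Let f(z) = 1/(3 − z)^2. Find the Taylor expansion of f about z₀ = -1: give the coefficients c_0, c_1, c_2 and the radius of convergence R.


Let w = z − z₀, so z = z₀ + w.
Then 3 − z = 3 − (z₀ + w) = (3 − z₀) − w = 4 − w.
f(z) = 1/(4 − w)^2 = (1/(4)^2) · (1 − w/(4))^{−2}.
By the binomial series (1−u)^{−2} = Σ_{n≥0} C(n+1, 1) u^n for |u|<1, with u = w/(4):
  c_n = C(n+1, 1) / (4)^(n+2).
  c_0 = 1/(4)^2 = 1/16.
  c_1 = 2/(4)^3 = 1/32.
  c_2 = 3/(4)^4 = 3/256.
The series is valid for |w/d| < 1, i.e. |z − z₀| < |d|.
Radius of convergence: R = |3 − z₀| = |4| = 4 (distance from z₀ to the singularity z = 3).

c_0 = 1/16, c_1 = 1/32, c_2 = 3/256; R = 4.


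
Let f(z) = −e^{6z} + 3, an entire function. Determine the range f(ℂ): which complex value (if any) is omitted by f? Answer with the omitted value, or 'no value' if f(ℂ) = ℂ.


Little Picard bounds the complement of f(ℂ) to at most one point.
e^{6z} is never zero on ℂ, so -1·e^{6z} takes every value in ℂ ∖ {0}. Adding 3 shifts the range to ℂ ∖ {3}. Thus f omits exactly the value 3.

Omitted value: 3.


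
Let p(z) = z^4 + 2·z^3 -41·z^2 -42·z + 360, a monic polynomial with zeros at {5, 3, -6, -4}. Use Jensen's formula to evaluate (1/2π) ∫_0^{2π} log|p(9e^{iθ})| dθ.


Zeros: -6, -4, 3, 5; r = 9.
Inside |z| < r: -6, -4, 3, 5. Outside (|z| ≥ r): ∅.
p(0) = 360, so log|p(0)| = log(360) = 5.8861.
Apply Jensen: I(r) = log|p(0)| + Σ_k log(r/|z_k|), summed over zeros inside |z| < r.
  log(r/|z_k|) for z_k = 5: log(9/5) = 0.5878
  log(r/|z_k|) for z_k = 3: log(9/3) = 1.0986
  log(r/|z_k|) for z_k = -6: log(9/6) = 0.4055
  log(r/|z_k|) for z_k = -4: log(9/4) = 0.8109
Sum over inside zeros: 2.9028.
I(r) = log|p(0)| + (inside sum) = 5.8861 + 2.9028 = 8.7889.
Closed form (all zeros inside, monic): I(r) = n·log(r) = 4·log(9) = 8.7889. ✓

I(r) ≈ 8.7889.
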